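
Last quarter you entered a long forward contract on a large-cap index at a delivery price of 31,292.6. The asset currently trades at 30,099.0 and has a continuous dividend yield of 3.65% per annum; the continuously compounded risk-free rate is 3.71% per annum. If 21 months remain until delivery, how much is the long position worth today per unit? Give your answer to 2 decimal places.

Current fair forward for the remaining 21 months: F = S·e^((r − q)·T), (r − q) = 0.0371 − 0.0365 = 0.0006
F = 30099.0 · e^(0.0006 × 21/12) = 30099.0 × 1.00105055 = 30130.6205
Value of long forward = (F − K)·e^(−rT) = (30130.6205 − 31292.6) · e^(−0.0371·21/12)
= -1161.9795 × 0.93713775 = -1088.93

-1088.93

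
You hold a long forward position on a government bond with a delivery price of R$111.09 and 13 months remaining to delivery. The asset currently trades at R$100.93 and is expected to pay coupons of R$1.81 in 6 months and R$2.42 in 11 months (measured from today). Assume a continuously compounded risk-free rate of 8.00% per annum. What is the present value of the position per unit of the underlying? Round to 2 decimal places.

PV(remaining coupons) I = 1.81·e^(−0.0800·6/12) + 2.42·e^(−0.0800·11/12) = 3.9879
Current forward F = (S − I)·e^(rT) = (100.93 − 3.9879)·e^(0.0800·13/12) = 96.9421 × 1.090533 = 105.7186
Value (long) = (F − K)·e^(−rT) = (105.7186 − 111.09) × 0.916983 = -4.9255
Value = -R$4.93

-R$4.93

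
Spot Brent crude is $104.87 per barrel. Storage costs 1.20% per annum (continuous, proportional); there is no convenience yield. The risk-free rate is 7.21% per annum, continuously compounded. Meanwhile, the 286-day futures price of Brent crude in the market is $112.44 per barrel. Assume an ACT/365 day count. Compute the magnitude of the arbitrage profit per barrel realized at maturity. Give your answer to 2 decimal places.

$0.43 per barrel

Fair futures: F* = S·e^(carry·T), with carry = (r + u) = 0.0721 + 0.0120 = 0.0841
F* = 104.87 · e^(0.0841 × 286/365) = 104.87 · e^0.065898 = 104.87 × 1.068118 = $112.0135
Market $112.44 > fair $112.0135: forward overpriced → cash-and-carry (buy spot, short the forward).
At maturity, profit = |F_mkt − F*| = |112.44 − 112.0135| = $0.43 per barrel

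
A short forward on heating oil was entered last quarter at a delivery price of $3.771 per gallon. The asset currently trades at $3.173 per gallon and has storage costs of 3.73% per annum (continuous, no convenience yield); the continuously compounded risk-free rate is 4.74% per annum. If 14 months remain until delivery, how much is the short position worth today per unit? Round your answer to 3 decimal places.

$0.254 per gallon

Current fair forward for the remaining 14 months: F = S·e^((r + u)·T), (r + u) = 0.0474 + 0.0373 = 0.0847
F = 3.173 · e^(0.0847 × 14/12) = 3.173 × 1.103864 = 3.5026
Value of long forward = (F − K)·e^(−rT) = (3.5026 − 3.771) · e^(−0.0474·14/12)
= -0.2684 × 0.946201 = -0.254
Short position value = −(long value) = $0.254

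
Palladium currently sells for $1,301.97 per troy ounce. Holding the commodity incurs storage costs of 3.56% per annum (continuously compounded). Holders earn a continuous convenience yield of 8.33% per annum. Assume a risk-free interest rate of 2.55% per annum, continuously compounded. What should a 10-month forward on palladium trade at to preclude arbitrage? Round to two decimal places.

$1,278.10 per troy ounce

Net carry = r + u − y = 0.0255 + 0.0356 − 0.0833 = -0.0222
F = S·e^((r+u−y)T) = 1301.97 · e^(-0.0222 × 10/12) = 1301.97 · e^-0.01850000
= 1301.97 × 0.98167007 = $1,278.10 per troy ounce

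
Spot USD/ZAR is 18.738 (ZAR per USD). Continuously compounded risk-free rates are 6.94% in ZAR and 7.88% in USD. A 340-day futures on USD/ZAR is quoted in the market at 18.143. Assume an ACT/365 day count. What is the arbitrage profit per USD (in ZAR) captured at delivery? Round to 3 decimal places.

0.432 per USD (in ZAR)

Fair futures: F* = S·e^(carry·T), with carry = (r_ZAR − r_USD) = 0.0694 − 0.0788 = -0.0094
F* = 18.738 · e^(-0.0094 × 340/365) = 18.738 · e^-0.008756 = 18.738 × 0.991282 = 18.5746
Market 18.143 < fair 18.5746: forward underpriced → reverse cash-and-carry (short spot, go long the forward).
At maturity, profit = |F_mkt − F*| = |18.143 − 18.5746| = 0.432 per USD (in ZAR)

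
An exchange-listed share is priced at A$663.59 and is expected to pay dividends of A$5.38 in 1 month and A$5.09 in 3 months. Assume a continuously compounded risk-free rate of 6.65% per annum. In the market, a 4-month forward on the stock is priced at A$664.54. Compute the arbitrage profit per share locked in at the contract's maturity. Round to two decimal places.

A$3.34 per share

PV(dividends) I = 5.38·e^(−0.0665·1/12) + 5.09·e^(−0.0665·3/12) = 10.3563
Fair forward F* = (S − I)·e^(rT) = (663.59 − 10.3563)·e^0.022167 = 653.2337 × 1.022415 = 667.8759
Market A$664.54 < fair 667.8759: forward underpriced → reverse cash-and-carry (short the stock, invest proceeds at r, pay the dividends, go long the forward).
Profit at T = |F_mkt − F*| = |664.54 − 667.8759| = A$3.34 per share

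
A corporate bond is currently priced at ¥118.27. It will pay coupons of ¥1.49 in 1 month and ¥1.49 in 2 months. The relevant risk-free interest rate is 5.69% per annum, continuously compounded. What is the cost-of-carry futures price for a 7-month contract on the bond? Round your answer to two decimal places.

¥119.20

PV(coupons) I = 1.49·e^(−0.0569·1/12) + 1.49·e^(−0.0569·2/12)
I = 1.4830 + 1.4759 = 2.9589
F = (S − I)·e^(rT) = (118.27 − 2.9589) · e^(0.0569·7/12)
= 115.3111 · e^0.033192 = 115.3111 × 1.033749 = ¥119.20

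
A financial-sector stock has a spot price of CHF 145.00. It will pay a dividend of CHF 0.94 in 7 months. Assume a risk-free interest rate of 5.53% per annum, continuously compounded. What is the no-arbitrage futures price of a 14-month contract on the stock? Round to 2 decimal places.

PV(dividends) I = 0.94·e^(−0.0553·7/12)
I = 0.9102
F = (S − I)·e^(rT) = (145.00 − 0.9102) · e^(0.0553·14/12)
= 144.0898 · e^0.064517 = 144.0898 × 1.066644 = CHF 153.69

CHF 153.69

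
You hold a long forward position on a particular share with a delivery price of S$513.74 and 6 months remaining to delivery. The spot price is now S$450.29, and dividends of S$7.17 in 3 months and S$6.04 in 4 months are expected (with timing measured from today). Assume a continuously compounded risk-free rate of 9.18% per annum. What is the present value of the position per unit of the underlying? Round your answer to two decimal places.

PV(remaining dividends) I = 7.17·e^(−0.0918·3/12) + 6.04·e^(−0.0918·4/12) = 12.8653
Current forward F = (S − I)·e^(rT) = (450.29 − 12.8653)·e^(0.0918·6/12) = 437.4247 × 1.046970 = 457.9705
Value (long) = (F − K)·e^(−rT) = (457.9705 − 513.74) × 0.955137 = -53.2675
Value = -S$53.27

-S$53.27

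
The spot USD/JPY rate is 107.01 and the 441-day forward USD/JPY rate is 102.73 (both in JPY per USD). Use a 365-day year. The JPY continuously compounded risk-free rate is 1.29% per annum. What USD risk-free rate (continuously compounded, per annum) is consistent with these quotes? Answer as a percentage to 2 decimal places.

4.67%

F = S·e^((r_JPY − r_USD)T) ⇒ r_USD = r_JPY − ln(F/S)/T
ln(102.73/107.01) = -0.040818; /(441/365) = -0.033784
r_USD = 0.0129 + 0.033784 = 0.046684
r_USD = 4.67%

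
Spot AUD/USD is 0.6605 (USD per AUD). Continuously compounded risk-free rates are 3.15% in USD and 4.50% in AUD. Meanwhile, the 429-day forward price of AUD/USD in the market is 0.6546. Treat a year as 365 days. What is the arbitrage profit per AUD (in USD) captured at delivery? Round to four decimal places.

0.0045 per AUD (in USD)

Fair forward: F* = S·e^(carry·T), with carry = (r_USD − r_AUD) = 0.0315 − 0.0450 = -0.0135
F* = 0.6605 · e^(-0.0135 × 429/365) = 0.6605 · e^-0.015867 = 0.6605 × 0.984258 = 0.6501
Market 0.6546 > fair 0.6501: forward overpriced → cash-and-carry (buy spot, short the forward).
At maturity, profit = |F_mkt − F*| = |0.6546 − 0.6501| = 0.0045 per AUD (in USD)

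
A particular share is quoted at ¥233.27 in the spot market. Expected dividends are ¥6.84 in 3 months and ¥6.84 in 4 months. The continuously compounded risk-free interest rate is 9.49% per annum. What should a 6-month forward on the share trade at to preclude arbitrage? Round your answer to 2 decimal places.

¥230.65

PV(dividends) I = 6.84·e^(−0.0949·3/12) + 6.84·e^(−0.0949·4/12)
I = 6.6796 + 6.6270 = 13.3066
F = (S − I)·e^(rT) = (233.27 − 13.3066) · e^(0.0949·6/12)
= 219.9634 · e^0.047450 = 219.9634 × 1.048594 = ¥230.65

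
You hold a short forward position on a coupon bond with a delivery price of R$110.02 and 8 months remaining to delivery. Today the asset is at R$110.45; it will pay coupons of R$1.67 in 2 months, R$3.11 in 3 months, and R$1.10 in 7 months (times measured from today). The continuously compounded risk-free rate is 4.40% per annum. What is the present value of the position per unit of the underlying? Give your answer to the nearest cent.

PV(remaining coupons) I = 1.67·e^(−0.0440·2/12) + 3.11·e^(−0.0440·3/12) + 1.10·e^(−0.0440·7/12) = 5.8059
Current forward F = (S − I)·e^(rT) = (110.45 − 5.8059)·e^(0.0440·8/12) = 104.6441 × 1.029768 = 107.7591
Value (long) = (F − K)·e^(−rT) = (107.7591 − 110.02) × 0.971093 = -2.1955
Short position value = −(long value) = R$2.20

R$2.20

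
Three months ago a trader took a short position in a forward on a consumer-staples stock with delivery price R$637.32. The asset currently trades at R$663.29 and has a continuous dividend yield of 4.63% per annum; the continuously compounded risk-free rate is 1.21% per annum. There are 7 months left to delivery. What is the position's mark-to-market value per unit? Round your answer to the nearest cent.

Current fair forward for the remaining 7 months: F = S·e^((r − q)·T), (r − q) = 0.0121 − 0.0463 = -0.0342
F = 663.29 · e^(-0.0342 × 7/12) = 663.29 × 0.980248 = 650.1887
Value of long forward = (F − K)·e^(−rT) = (650.1887 − 637.32) · e^(−0.0121·7/12)
= 12.8687 × 0.992967 = 12.78
Short position value = −(long value) = -R$12.78

-R$12.78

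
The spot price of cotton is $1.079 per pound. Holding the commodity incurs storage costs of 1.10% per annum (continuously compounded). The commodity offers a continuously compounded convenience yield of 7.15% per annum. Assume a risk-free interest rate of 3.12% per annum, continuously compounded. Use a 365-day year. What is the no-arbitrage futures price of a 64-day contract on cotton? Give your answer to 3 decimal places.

Net carry = r + u − y = 0.0312 + 0.0110 − 0.0715 = -0.0293
F = S·e^((r+u−y)T) = 1.079 · e^(-0.0293 × 64/365) = 1.079 · e^-0.005138
= 1.079 × 0.994875 = $1.073 per pound

$1.073 per pound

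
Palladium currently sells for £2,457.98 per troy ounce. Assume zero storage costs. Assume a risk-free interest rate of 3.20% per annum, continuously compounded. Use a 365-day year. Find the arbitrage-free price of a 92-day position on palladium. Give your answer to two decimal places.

£2,477.89 per troy ounce

F = S·e^(rT) = 2457.98 · e^(0.0320 × 92/365) = 2457.98 · e^0.00806575
= 2457.98 × 1.00809837 = £2,477.89 per troy ounce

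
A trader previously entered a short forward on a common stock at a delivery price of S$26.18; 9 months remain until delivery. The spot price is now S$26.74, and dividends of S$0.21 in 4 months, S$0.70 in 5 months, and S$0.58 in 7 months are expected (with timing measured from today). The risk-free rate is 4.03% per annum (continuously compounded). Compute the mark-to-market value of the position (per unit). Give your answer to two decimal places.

S$0.12

PV(remaining dividends) I = 0.21·e^(−0.0403·4/12) + 0.70·e^(−0.0403·5/12) + 0.58·e^(−0.0403·7/12) = 1.4621
Current forward F = (S − I)·e^(rT) = (26.74 − 1.4621)·e^(0.0403·9/12) = 25.2779 × 1.030686 = 26.0536
Value (long) = (F − K)·e^(−rT) = (26.0536 − 26.18) × 0.970227 = -0.1226
Short position value = −(long value) = S$0.12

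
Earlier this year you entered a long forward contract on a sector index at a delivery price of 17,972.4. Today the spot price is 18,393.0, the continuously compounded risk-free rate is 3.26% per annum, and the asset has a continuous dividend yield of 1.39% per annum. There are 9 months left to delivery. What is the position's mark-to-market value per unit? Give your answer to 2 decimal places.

663.95

Current fair forward for the remaining 9 months: F = S·e^((r − q)·T), (r − q) = 0.0326 − 0.0139 = 0.0187
F = 18393.0 · e^(0.0187 × 9/12) = 18393.0 × 1.01412381 = 18652.7792
Value of long forward = (F − K)·e^(−rT) = (18652.7792 − 17972.4) · e^(−0.0326·9/12)
= 680.3792 × 0.97584648 = 663.95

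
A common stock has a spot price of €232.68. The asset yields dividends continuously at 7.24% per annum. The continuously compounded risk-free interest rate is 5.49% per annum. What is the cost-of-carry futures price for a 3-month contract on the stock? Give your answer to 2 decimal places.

F = S·e^((r − q)T) = 232.68 · e^((0.0549 − 0.0724) × 3/12)
= 232.68 · e^-0.004375 = 232.68 × 0.995635
F = €231.66

€231.66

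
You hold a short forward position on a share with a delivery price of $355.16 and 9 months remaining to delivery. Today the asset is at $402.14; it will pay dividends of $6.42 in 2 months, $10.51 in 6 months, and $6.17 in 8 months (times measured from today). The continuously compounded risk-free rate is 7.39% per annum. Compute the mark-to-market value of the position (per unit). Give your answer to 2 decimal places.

PV(remaining dividends) I = 6.42·e^(−0.0739·2/12) + 10.51·e^(−0.0739·6/12) + 6.17·e^(−0.0739·8/12) = 22.3435
Current forward F = (S − I)·e^(rT) = (402.14 − 22.3435)·e^(0.0739·9/12) = 379.7965 × 1.056990 = 401.4411
Value (long) = (F − K)·e^(−rT) = (401.4411 − 355.16) × 0.946083 = 43.7858
Short position value = −(long value) = -$43.79

-$43.79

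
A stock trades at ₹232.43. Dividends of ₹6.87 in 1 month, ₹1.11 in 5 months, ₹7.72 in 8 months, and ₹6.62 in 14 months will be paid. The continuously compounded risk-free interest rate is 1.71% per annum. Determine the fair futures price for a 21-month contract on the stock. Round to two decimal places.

₹216.74

PV(dividends) I = 6.87·e^(−0.0171·1/12) + 1.11·e^(−0.0171·5/12) + 7.72·e^(−0.0171·8/12) + 6.62·e^(−0.0171·14/12)
I = 6.8602 + 1.1021 + 7.6325 + 6.4892 = 22.0840
F = (S − I)·e^(rT) = (232.43 − 22.0840) · e^(0.0171·21/12)
= 210.3460 · e^0.029925 = 210.3460 × 1.030377 = ₹216.74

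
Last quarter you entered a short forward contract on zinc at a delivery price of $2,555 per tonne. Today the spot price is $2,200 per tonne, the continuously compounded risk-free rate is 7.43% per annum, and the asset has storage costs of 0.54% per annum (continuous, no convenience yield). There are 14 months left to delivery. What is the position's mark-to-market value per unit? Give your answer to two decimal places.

Current fair forward for the remaining 14 months: F = S·e^((r + u)·T), (r + u) = 0.0743 + 0.0054 = 0.0797
F = 2200 · e^(0.0797 × 14/12) = 2200 × 1.09744344 = 2414.3756
Value of long forward = (F − K)·e^(−rT) = (2414.3756 − 2555) · e^(−0.0743·14/12)
= -140.6244 × 0.91696742 = -128.95
Short position value = −(long value) = $128.95

$128.95 per tonne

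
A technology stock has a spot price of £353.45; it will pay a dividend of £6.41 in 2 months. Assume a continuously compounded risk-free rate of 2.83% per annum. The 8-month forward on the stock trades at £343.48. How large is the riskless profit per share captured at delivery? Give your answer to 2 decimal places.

PV(dividends) I = 6.41·e^(−0.0283·2/12) = 6.3798
Fair forward F* = (S − I)·e^(rT) = (353.45 − 6.3798)·e^0.018867 = 347.0702 × 1.019046 = 353.6805
Market £343.48 < fair 353.6805: forward underpriced → reverse cash-and-carry (short the stock, invest proceeds at r, pay the dividends, go long the forward).
Profit at T = |F_mkt − F*| = |343.48 − 353.6805| = £10.20 per share

£10.20 per share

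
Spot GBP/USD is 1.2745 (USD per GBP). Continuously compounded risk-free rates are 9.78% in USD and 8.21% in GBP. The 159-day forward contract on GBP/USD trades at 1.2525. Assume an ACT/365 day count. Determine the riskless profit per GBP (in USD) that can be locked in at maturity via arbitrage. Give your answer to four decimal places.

0.0307 per GBP (in USD)

Fair forward: F* = S·e^(carry·T), with carry = (r_USD − r_GBP) = 0.0978 − 0.0821 = 0.0157
F* = 1.2745 · e^(0.0157 × 159/365) = 1.2745 · e^0.006839 = 1.2745 × 1.006862 = 1.2832
Market 1.2525 < fair 1.2832: forward underpriced → reverse cash-and-carry (short spot, go long the forward).
At maturity, profit = |F_mkt − F*| = |1.2525 − 1.2832| = 0.0307 per GBP (in USD)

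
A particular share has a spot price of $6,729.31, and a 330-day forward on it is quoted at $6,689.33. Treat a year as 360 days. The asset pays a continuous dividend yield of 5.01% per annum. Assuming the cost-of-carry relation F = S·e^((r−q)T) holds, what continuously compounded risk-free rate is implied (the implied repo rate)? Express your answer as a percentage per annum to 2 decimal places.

4.36%

From F = S·e^((r−q)T): (r − q) = ln(F/S)/T
ln(6689.33/6729.31) = ln(0.994059) = -0.005959
(r − q) = -0.005959 / (330/360) = -0.006501
r = ln(F/S)/T + q = -0.006501 + 0.0501 = 0.043599
r = 4.36%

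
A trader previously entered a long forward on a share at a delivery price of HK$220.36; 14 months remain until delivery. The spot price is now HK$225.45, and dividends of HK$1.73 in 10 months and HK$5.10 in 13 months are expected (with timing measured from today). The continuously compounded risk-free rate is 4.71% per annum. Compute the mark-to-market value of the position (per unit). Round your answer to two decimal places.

HK$10.36

PV(remaining dividends) I = 1.73·e^(−0.0471·10/12) + 5.10·e^(−0.0471·13/12) = 6.5097
Current forward F = (S − I)·e^(rT) = (225.45 − 6.5097)·e^(0.0471·14/12) = 218.9403 × 1.056488 = 231.3078
Value (long) = (F − K)·e^(−rT) = (231.3078 − 220.36) × 0.946532 = 10.3624
Value = HK$10.36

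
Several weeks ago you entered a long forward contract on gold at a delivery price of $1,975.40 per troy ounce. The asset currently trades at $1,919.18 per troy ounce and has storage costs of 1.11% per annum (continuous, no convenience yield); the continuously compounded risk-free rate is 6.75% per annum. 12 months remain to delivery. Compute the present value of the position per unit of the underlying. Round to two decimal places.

$94.14 per troy ounce

Current fair forward for the remaining 12 months: F = S·e^((r + u)·T), (r + u) = 0.0675 + 0.0111 = 0.0786
F = 1919.18 · e^(0.0786 × 12/12) = 1919.18 × 1.08177153 = 2076.1143
Value of long forward = (F − K)·e^(−rT) = (2076.1143 − 1975.40) · e^(−0.0675·12/12)
= 100.7143 × 0.93472772 = 94.14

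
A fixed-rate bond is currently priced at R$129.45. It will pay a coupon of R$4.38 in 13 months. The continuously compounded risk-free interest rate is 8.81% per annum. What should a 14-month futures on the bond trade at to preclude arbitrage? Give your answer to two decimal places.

R$139.05

PV(coupons) I = 4.38·e^(−0.0881·13/12)
I = 3.9813
F = (S − I)·e^(rT) = (129.45 − 3.9813) · e^(0.0881·14/12)
= 125.4687 · e^0.102783 = 125.4687 × 1.108251 = R$139.05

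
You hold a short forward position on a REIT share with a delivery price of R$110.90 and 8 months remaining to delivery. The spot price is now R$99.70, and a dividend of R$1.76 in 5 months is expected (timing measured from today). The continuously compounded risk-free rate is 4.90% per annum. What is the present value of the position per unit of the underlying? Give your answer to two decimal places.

R$9.36

PV(remaining dividends) I = 1.76·e^(−0.0490·5/12) = 1.7244
Current forward F = (S − I)·e^(rT) = (99.70 − 1.7244)·e^(0.0490·8/12) = 97.9756 × 1.033206 = 101.2290
Value (long) = (F − K)·e^(−rT) = (101.2290 − 110.90) × 0.967861 = -9.3602
Short position value = −(long value) = R$9.36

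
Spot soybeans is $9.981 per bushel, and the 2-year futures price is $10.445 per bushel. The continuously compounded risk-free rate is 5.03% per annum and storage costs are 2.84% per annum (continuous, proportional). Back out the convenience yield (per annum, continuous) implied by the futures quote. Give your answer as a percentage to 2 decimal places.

5.60%

F = S·e^((r+u−y)T) ⇒ (r+u−y) = ln(F/S)/T
ln(10.445/9.981) = 0.045440; /T ⇒ 0.022720
y = r + u − ln(F/S)/T = 0.0503 + 0.0284 − 0.022720 = 0.055980
y = 5.60%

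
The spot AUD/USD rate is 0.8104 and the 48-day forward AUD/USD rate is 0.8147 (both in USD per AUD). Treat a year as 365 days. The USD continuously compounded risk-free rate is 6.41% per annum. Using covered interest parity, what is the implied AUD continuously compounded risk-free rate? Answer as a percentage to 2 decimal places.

F = S·e^((r_USD − r_AUD)T) ⇒ r_AUD = r_USD − ln(F/S)/T
ln(0.8147/0.8104) = 0.005292; /(48/365) = 0.040241
r_AUD = 0.0641 − 0.040241 = 0.023859
r_AUD = 2.39%

2.39%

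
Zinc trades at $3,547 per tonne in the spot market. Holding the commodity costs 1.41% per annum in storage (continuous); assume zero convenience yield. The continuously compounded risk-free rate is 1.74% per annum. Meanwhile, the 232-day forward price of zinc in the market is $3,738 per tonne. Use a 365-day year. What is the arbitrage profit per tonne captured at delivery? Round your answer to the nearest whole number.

Fair forward: F* = S·e^(carry·T), with carry = (r + u) = 0.0174 + 0.0141 = 0.0315
F* = 3547 · e^(0.0315 × 232/365) = 3547 · e^0.020022 = 3547 × 1.020224 = $3618.7345
Market $3738 > fair $3618.7345: forward overpriced → cash-and-carry (buy spot, short the forward).
At maturity, profit = |F_mkt − F*| = |3738 − 3618.7345| = $119 per tonne

$119 per tonne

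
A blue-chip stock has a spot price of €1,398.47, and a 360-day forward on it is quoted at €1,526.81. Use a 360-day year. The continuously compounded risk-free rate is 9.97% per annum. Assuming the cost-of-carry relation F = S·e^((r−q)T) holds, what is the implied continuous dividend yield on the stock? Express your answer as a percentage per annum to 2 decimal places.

From F = S·e^((r−q)T): (r − q) = ln(F/S)/T
ln(1526.81/1398.47) = ln(1.091772) = 0.087802
(r − q) = 0.087802 / (360/360) = 0.087802
q = r − ln(F/S)/T = 0.0997 − 0.087802 = 0.011898
q = 1.19%

1.19%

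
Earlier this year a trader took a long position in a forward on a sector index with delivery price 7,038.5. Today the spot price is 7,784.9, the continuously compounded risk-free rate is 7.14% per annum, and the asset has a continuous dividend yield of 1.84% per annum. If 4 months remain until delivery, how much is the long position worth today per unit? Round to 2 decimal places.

864.34

Current fair forward for the remaining 4 months: F = S·e^((r − q)·T), (r − q) = 0.0714 − 0.0184 = 0.0530
F = 7784.9 · e^(0.0530 × 4/12) = 7784.9 × 1.01782365 = 7923.6553
Value of long forward = (F − K)·e^(−rT) = (7923.6553 − 7038.5) · e^(−0.0714·4/12)
= 885.1553 × 0.97648099 = 864.34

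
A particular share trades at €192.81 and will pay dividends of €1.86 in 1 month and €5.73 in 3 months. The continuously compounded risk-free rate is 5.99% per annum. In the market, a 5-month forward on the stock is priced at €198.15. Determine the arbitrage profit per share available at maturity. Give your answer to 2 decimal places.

PV(dividends) I = 1.86·e^(−0.0599·1/12) + 5.73·e^(−0.0599·3/12) = 7.4956
Fair forward F* = (S − I)·e^(rT) = (192.81 − 7.4956)·e^0.024958 = 185.3144 × 1.025272 = 189.9977
Market €198.15 > fair 189.9977: forward overpriced → cash-and-carry (borrow at r, buy the stock and collect the dividends, short the forward).
Profit at T = |F_mkt − F*| = |198.15 − 189.9977| = €8.15 per share

€8.15 per share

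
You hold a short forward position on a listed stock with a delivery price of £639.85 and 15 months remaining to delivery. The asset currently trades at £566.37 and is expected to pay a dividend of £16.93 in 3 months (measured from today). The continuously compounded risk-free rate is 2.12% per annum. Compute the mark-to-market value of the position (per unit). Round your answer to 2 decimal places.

PV(remaining dividends) I = 16.93·e^(−0.0212·3/12) = 16.8405
Current forward F = (S − I)·e^(rT) = (566.37 − 16.8405)·e^(0.0212·15/12) = 549.5295 × 1.026854 = 564.2866
Value (long) = (F − K)·e^(−rT) = (564.2866 − 639.85) × 0.973848 = -73.5873
Short position value = −(long value) = £73.59

£73.59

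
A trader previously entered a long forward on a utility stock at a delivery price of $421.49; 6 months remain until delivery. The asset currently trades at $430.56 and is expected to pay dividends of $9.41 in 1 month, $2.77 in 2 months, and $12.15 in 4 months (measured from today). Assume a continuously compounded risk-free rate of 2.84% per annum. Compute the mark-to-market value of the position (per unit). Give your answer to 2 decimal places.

-$9.17

PV(remaining dividends) I = 9.41·e^(−0.0284·1/12) + 2.77·e^(−0.0284·2/12) + 12.15·e^(−0.0284·4/12) = 24.1802
Current forward F = (S − I)·e^(rT) = (430.56 − 24.1802)·e^(0.0284·6/12) = 406.3798 × 1.014301 = 412.1914
Value (long) = (F − K)·e^(−rT) = (412.1914 − 421.49) × 0.985900 = -9.1675
Value = -$9.17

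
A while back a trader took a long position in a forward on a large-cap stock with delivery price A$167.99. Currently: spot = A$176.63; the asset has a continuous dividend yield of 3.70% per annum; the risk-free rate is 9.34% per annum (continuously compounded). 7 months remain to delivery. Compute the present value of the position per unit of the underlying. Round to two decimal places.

A$13.78

Current fair forward for the remaining 7 months: F = S·e^((r − q)·T), (r − q) = 0.0934 − 0.0370 = 0.0564
F = 176.63 · e^(0.0564 × 7/12) = 176.63 × 1.033447 = 182.5377
Value of long forward = (F − K)·e^(−rT) = (182.5377 − 167.99) · e^(−0.0934·7/12)
= 14.5477 × 0.946974 = 13.78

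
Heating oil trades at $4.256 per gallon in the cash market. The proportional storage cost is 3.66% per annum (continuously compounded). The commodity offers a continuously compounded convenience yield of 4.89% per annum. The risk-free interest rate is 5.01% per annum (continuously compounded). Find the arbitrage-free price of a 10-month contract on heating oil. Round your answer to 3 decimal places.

$4.392 per gallon

Net carry = r + u − y = 0.0501 + 0.0366 − 0.0489 = 0.0378
F = S·e^((r+u−y)T) = 4.256 · e^(0.0378 × 10/12) = 4.256 · e^0.031500
= 4.256 × 1.032001 = $4.392 per gallon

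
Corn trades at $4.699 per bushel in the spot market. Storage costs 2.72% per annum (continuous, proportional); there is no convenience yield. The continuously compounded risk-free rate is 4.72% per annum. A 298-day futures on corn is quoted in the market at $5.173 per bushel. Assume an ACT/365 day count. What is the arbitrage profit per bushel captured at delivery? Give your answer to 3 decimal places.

Fair futures: F* = S·e^(carry·T), with carry = (r + u) = 0.0472 + 0.0272 = 0.0744
F* = 4.699 · e^(0.0744 × 298/365) = 4.699 · e^0.060743 = 4.699 × 1.062626 = $4.9933
Market $5.173 > fair $4.9933: forward overpriced → cash-and-carry (buy spot, short the forward).
At maturity, profit = |F_mkt − F*| = |5.173 − 4.9933| = $0.180 per bushel

$0.180 per bushel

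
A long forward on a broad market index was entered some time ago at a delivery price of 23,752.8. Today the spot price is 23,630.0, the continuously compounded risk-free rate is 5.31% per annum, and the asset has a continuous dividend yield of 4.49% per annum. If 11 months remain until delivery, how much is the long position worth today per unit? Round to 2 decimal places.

Current fair forward for the remaining 11 months: F = S·e^((r − q)·T), (r − q) = 0.0531 − 0.0449 = 0.0082
F = 23630.0 · e^(0.0082 × 11/12) = 23630.0 × 1.00754499 = 23808.2881
Value of long forward = (F − K)·e^(−rT) = (23808.2881 − 23752.8) · e^(−0.0531·11/12)
= 55.4881 × 0.95249064 = 52.85

52.85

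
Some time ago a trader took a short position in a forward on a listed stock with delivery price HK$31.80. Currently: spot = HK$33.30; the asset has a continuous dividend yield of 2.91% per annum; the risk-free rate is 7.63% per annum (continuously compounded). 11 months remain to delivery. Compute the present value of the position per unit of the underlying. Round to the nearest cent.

-HK$2.77

Current fair forward for the remaining 11 months: F = S·e^((r − q)·T), (r − q) = 0.0763 − 0.0291 = 0.0472
F = 33.30 · e^(0.0472 × 11/12) = 33.30 × 1.044216 = 34.7724
Value of long forward = (F − K)·e^(−rT) = (34.7724 − 31.80) · e^(−0.0763·11/12)
= 2.9724 × 0.932448 = 2.77
Short position value = −(long value) = -HK$2.77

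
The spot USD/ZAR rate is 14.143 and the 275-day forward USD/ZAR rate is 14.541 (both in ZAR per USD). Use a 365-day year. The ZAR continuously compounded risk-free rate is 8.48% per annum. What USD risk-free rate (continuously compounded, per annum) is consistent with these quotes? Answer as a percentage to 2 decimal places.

4.80%

F = S·e^((r_ZAR − r_USD)T) ⇒ r_USD = r_ZAR − ln(F/S)/T
ln(14.541/14.143) = 0.027752; /(275/365) = 0.036834
r_USD = 0.0848 − 0.036834 = 0.047966
r_USD = 4.80%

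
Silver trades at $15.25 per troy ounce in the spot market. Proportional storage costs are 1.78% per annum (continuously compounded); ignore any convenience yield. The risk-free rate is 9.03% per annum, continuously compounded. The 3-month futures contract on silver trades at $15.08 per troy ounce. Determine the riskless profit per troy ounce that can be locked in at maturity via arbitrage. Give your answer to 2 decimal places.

$0.59 per troy ounce

Fair futures: F* = S·e^(carry·T), with carry = (r + u) = 0.0903 + 0.0178 = 0.1081
F* = 15.25 · e^(0.1081 × 3/12) = 15.25 · e^0.027025 = 15.25 × 1.027393 = $15.6677
Market $15.08 < fair $15.6677: forward underpriced → reverse cash-and-carry (short spot, go long the forward).
At maturity, profit = |F_mkt − F*| = |15.08 − 15.6677| = $0.59 per troy ounce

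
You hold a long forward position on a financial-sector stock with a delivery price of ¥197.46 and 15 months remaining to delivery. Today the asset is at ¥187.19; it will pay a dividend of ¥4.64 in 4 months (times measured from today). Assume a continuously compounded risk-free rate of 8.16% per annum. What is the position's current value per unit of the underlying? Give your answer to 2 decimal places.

PV(remaining dividends) I = 4.64·e^(−0.0816·4/12) = 4.5155
Current forward F = (S − I)·e^(rT) = (187.19 − 4.5155)·e^(0.0816·15/12) = 182.6745 × 1.107383 = 202.2906
Value (long) = (F − K)·e^(−rT) = (202.2906 − 197.46) × 0.903030 = 4.3622
Value = ¥4.36

¥4.36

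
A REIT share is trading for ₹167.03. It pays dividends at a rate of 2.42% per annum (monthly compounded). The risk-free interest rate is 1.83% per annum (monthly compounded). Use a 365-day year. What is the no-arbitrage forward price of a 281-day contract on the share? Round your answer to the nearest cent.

₹166.27

F = S · (1+r/12)^(12T) / (1+q/12)^(12T)
= 167.03 × 1.014177 / 1.018786 = 167.03 × 0.995476
F = ₹166.27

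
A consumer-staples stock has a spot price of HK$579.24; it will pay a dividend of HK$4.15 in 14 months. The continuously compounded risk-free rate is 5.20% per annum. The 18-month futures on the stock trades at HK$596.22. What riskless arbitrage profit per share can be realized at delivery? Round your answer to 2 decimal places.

HK$25.79 per share

PV(dividends) I = 4.15·e^(−0.0520·14/12) = 3.9057
Fair futures F* = (S − I)·e^(rT) = (579.24 − 3.9057)·e^0.078000 = 575.3343 × 1.081123 = 622.0071
Market HK$596.22 < fair 622.0071: forward underpriced → reverse cash-and-carry (short the stock, invest proceeds at r, pay the dividends, go long the forward).
Profit at T = |F_mkt − F*| = |596.22 − 622.0071| = HK$25.79 per share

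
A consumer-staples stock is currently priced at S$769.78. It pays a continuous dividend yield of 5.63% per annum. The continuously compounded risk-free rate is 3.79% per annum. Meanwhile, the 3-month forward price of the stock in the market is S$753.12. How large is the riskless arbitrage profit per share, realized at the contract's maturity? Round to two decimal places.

Fair forward: F* = S·e^(carry·T), with carry = (r − q) = 0.0379 − 0.0563 = -0.0184
F* = 769.78 · e^(-0.0184 × 3/12) = 769.78 · e^-0.004600 = 769.78 × 0.995411 = S$766.2475
Market S$753.12 < fair S$766.2475: forward underpriced → reverse cash-and-carry (short spot, go long the forward).
At maturity, profit = |F_mkt − F*| = |753.12 − 766.2475| = S$13.13 per share

S$13.13 per share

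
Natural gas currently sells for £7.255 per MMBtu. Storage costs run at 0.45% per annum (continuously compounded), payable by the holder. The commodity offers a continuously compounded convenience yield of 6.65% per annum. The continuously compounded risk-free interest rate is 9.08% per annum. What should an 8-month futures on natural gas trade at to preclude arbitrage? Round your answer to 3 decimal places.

£7.396 per MMBtu

Net carry = r + u − y = 0.0908 + 0.0045 − 0.0665 = 0.0288
F = S·e^((r+u−y)T) = 7.255 · e^(0.0288 × 8/12) = 7.255 · e^0.019200
= 7.255 × 1.019386 = £7.396 per MMBtu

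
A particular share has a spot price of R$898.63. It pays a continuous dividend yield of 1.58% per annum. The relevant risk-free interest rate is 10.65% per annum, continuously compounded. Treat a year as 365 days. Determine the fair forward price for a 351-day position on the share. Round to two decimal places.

F = S·e^((r − q)T) = 898.63 · e^((0.1065 − 0.0158) × 351/365)
= 898.63 · e^0.087221 = 898.63 × 1.091138
F = R$980.53

R$980.53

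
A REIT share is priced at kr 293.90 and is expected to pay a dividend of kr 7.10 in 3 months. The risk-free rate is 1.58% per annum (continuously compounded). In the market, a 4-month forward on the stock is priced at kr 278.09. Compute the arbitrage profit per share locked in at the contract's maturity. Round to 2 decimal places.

kr 10.25 per share

PV(dividends) I = 7.10·e^(−0.0158·3/12) = 7.0720
Fair forward F* = (S − I)·e^(rT) = (293.90 − 7.0720)·e^0.005267 = 286.8280 × 1.005281 = 288.3427
Market kr 278.09 < fair 288.3427: forward underpriced → reverse cash-and-carry (short the stock, invest proceeds at r, pay the dividends, go long the forward).
Profit at T = |F_mkt − F*| = |278.09 − 288.3427| = kr 10.25 per share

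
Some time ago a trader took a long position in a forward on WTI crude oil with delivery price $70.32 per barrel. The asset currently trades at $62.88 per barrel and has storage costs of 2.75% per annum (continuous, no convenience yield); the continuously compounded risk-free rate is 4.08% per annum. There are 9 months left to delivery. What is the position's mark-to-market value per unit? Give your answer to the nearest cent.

Current fair forward for the remaining 9 months: F = S·e^((r + u)·T), (r + u) = 0.0408 + 0.0275 = 0.0683
F = 62.88 · e^(0.0683 × 9/12) = 62.88 × 1.052560 = 66.1850
Value of long forward = (F − K)·e^(−rT) = (66.1850 − 70.32) · e^(−0.0408·9/12)
= -4.1350 × 0.969863 = -4.01

-$4.01 per barrel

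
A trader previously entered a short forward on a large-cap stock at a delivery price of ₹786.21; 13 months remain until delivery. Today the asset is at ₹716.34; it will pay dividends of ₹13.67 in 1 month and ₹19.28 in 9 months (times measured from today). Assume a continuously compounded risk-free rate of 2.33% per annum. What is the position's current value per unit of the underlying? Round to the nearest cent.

₹82.86

PV(remaining dividends) I = 13.67·e^(−0.0233·1/12) + 19.28·e^(−0.0233·9/12) = 32.5895
Current forward F = (S − I)·e^(rT) = (716.34 − 32.5895)·e^(0.0233·13/12) = 683.7505 × 1.025563 = 701.2292
Value (long) = (F − K)·e^(−rT) = (701.2292 − 786.21) × 0.975074 = -82.8626
Short position value = −(long value) = ₹82.86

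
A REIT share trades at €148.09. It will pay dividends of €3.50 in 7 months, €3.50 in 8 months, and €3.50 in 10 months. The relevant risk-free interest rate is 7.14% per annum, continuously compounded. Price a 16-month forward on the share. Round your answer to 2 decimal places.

€151.89

PV(dividends) I = 3.50·e^(−0.0714·7/12) + 3.50·e^(−0.0714·8/12) + 3.50·e^(−0.0714·10/12)
I = 3.3572 + 3.3373 + 3.2978 = 9.9923
F = (S − I)·e^(rT) = (148.09 − 9.9923) · e^(0.0714·16/12)
= 138.0977 · e^0.095200 = 138.0977 × 1.099879 = €151.89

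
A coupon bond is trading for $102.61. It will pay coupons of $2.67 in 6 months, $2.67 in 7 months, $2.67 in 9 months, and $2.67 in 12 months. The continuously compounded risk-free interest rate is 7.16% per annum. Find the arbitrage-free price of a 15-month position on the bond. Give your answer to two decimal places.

PV(coupons) I = 2.67·e^(−0.0716·6/12) + 2.67·e^(−0.0716·7/12) + 2.67·e^(−0.0716·9/12) + 2.67·e^(−0.0716·12/12)
I = 2.5761 + 2.5608 + 2.5304 + 2.4855 = 10.1528
F = (S − I)·e^(rT) = (102.61 − 10.1528) · e^(0.0716·15/12)
= 92.4572 · e^0.089500 = 92.4572 × 1.093627 = $101.11

$101.11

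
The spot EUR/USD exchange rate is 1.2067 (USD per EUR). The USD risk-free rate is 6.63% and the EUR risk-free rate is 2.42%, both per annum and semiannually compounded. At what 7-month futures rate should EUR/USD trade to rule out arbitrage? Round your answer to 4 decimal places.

1.2360

By covered interest parity, F = S · (1+r_USD/2)^(2T) / (1+r_EUR/2)^(2T)
= 1.2067 × 1.038781 / 1.014131 = 1.2067 × 1.024307
F = 1.2360 USD per EUR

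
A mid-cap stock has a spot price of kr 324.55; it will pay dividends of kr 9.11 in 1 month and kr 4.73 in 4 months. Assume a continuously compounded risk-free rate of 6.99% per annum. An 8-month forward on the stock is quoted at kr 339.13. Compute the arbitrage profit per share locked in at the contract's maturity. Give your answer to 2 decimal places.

PV(dividends) I = 9.11·e^(−0.0699·1/12) + 4.73·e^(−0.0699·4/12) = 13.6782
Fair forward F* = (S − I)·e^(rT) = (324.55 − 13.6782)·e^0.046600 = 310.8718 × 1.047703 = 325.7013
Market kr 339.13 > fair 325.7013: forward overpriced → cash-and-carry (borrow at r, buy the stock and collect the dividends, short the forward).
Profit at T = |F_mkt − F*| = |339.13 − 325.7013| = kr 13.43 per share

kr 13.43 per share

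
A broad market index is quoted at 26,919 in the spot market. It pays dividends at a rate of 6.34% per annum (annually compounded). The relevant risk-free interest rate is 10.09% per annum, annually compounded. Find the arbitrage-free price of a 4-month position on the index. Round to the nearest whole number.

27,232

F = S · (1+r)^T / (1+q)^T
= 26919 × 1.032562 / 1.020702 = 26919 × 1.011619
F = 27,232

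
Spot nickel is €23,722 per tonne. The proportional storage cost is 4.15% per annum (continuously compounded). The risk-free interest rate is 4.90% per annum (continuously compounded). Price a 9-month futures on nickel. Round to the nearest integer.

€25,388 per tonne

Net carry = r + u − y = 0.0490 + 0.0415 − 0.0000 = 0.0905
F = S·e^((r+u−y)T) = 23722 · e^(0.0905 × 9/12) = 23722 · e^0.067875
= 23722 × 1.070232 = €25,388 per tonne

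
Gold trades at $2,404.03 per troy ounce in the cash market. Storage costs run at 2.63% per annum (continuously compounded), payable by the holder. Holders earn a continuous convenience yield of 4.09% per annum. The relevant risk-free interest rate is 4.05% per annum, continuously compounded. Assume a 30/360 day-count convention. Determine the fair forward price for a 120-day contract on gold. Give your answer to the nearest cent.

Net carry = r + u − y = 0.0405 + 0.0263 − 0.0409 = 0.0259
F = S·e^((r+u−y)T) = 2404.03 · e^(0.0259 × 120/360) = 2404.03 · e^0.00863333
= 2404.03 × 1.00867070 = $2,424.87 per troy ounce

$2,424.87 per troy ounce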